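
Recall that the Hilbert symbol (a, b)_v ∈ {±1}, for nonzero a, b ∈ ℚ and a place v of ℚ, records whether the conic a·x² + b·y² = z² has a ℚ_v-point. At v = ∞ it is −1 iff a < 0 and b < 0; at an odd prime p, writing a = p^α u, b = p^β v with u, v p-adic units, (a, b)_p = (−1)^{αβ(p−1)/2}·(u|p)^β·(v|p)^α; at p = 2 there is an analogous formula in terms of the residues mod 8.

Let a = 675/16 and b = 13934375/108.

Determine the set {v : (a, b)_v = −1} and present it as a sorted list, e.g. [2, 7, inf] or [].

[5, 7]

Mod squares: a ≡ 3, b ≡ 1365. Check v ∈ {∞, 2, 3, 5, 7, 13}.
v=2: v_2(a)=-4, v_2(b)=-2; units ≡ 3, 5 (mod 8); ε·ε+αω+βω = 1·0+-4·1+-2·1 ≡ 0  ⇒  (a,b)_2 = +1.
v=∞: 3 > 0 and 1365 > 0  ⇒  (a,b)_∞ = +1.
v=3: a=3^3·(≡1), b=3^-3·(≡2) mod 3; (1|3)=+1, (2|3)=-1; (−1)^{3·-3·1}·(+1)^-3·(-1)^3 = +1.
v=7: a=7^0·(≡5), b=7^3·(≡6) mod 7; (5|7)=-1, (6|7)=-1; (−1)^{0·3·3}·(-1)^3·(-1)^0 = -1.
v=5: a=5^2·(≡2), b=5^5·(≡3) mod 5; (2|5)=-1, (3|5)=-1; (−1)^{2·5·2}·(-1)^5·(-1)^2 = -1.
v=13: a=13^0·(≡4), b=13^1·(≡3) mod 13; (4|13)=+1, (3|13)=+1; (−1)^{0·1·6}·(+1)^1·(+1)^0 = +1.
(3, 1365 / ℚ) ramifies at {5, 7}: a division algebra.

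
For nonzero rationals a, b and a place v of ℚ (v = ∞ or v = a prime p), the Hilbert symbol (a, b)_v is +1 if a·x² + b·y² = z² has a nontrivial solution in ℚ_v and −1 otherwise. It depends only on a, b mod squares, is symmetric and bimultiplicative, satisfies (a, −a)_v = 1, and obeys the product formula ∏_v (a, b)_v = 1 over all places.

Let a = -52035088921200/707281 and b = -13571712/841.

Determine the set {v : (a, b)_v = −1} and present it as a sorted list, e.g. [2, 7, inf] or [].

Mod squares: a ≡ -7, b ≡ -2618. Check v ∈ {∞, 2, 3, 5, 7, 11, 17, 29}.
v=29: a=29^-4·(≡4), b=29^-2·(≡27) mod 29; (4|29)=+1, (27|29)=-1; (−1)^{-4·-2·14}·(+1)^-2·(-1)^-4 = +1.
v=3: a=3^12·(≡2), b=3^4·(≡1) mod 3; (2|3)=-1, (1|3)=+1; (−1)^{12·4·1}·(-1)^4·(+1)^12 = +1.
v=2: v_2(a)=4, v_2(b)=7; units ≡ 1, 3 (mod 8); ε·ε+αω+βω = 0·1+4·1+7·0 ≡ 0  ⇒  (a,b)_2 = +1.
v=5: a=5^2·(≡2), b=5^0·(≡3) mod 5; (2|5)=-1, (3|5)=-1; (−1)^{2·0·2}·(-1)^0·(-1)^2 = +1.
v=11: a=11^2·(≡1), b=11^1·(≡9) mod 11; (1|11)=+1, (9|11)=+1; (−1)^{2·1·5}·(+1)^1·(+1)^2 = +1.
v=∞: -7 < 0 and -2618 < 0  ⇒  (a,b)_∞ = -1.
v=17: a=17^2·(≡7), b=17^1·(≡15) mod 17; (7|17)=-1, (15|17)=+1; (−1)^{2·1·8}·(-1)^1·(+1)^2 = -1.
v=7: a=7^1·(≡3), b=7^1·(≡2) mod 7; (3|7)=-1, (2|7)=+1; (−1)^{1·1·3}·(-1)^1·(+1)^1 = +1.
|Ram(-7, -2618)| = 2, even; anisotropic at {17, ∞}.

[17, inf]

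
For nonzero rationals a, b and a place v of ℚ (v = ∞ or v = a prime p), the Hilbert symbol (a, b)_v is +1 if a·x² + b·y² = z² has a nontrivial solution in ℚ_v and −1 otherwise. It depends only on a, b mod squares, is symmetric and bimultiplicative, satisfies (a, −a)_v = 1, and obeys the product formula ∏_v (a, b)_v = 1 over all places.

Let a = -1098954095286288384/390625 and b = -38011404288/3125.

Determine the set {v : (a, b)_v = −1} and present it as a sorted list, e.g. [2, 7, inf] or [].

(a, b) ≡ (-26, -4290) mod (ℚ^×)²; places V = {2, 3, 5, 11, 13, ∞}.
(a,b)_5: α=-8, u≡1; β=-5, v≡2 (mod 5); (1|5)=+1, (2|5)=-1; sign (−1)^0·+1^-5·-1^-8 = +1.
(a,b)_2: α=25, β=19; u≡3, v≡7 (mod 8); ε(u)ε(v)=1·1, αω(v)=25·0, βω(u)=19·1; sum ≡ 0  ⇒  +1.
(a,b)_13: α=5, u≡5; β=3, v≡8 (mod 13); (5|13)=-1, (8|13)=-1; sign (−1)^0·-1^3·-1^5 = +1.
(a,b)_11: α=2, u≡2; β=1, v≡10 (mod 11); (2|11)=-1, (10|11)=-1; sign (−1)^0·-1^1·-1^2 = -1.
(a,b)_3: α=6, u≡1; β=1, v≡1 (mod 3); (1|3)=+1, (1|3)=+1; sign (−1)^0·+1^1·+1^6 = +1.
(a,b)_∞: sgn(-26)=−, sgn(-4290)=−, so -1.
Ram(-26, -4290) = {11, ∞}; no ℚ_11-point on the conic.

[11, inf]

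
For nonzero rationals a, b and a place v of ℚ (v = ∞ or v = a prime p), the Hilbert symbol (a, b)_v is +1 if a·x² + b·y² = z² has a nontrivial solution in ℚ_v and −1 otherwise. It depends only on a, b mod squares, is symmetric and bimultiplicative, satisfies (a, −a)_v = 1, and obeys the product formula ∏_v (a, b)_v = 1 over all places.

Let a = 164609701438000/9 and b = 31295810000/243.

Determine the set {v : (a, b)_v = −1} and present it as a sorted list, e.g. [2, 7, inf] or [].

[2, 5, 7, 17]

Mod squares: a ≡ 595, b ≡ 663. Check v ∈ {∞, 2, 3, 5, 7, 13, 17}.
v=5: a=5^3·(≡1), b=5^4·(≡2) mod 5; (1|5)=+1, (2|5)=-1; (−1)^{3·4·2}·(+1)^4·(-1)^3 = -1.
v=2: v_2(a)=4, v_2(b)=4; units ≡ 3, 7 (mod 8); ε·ε+αω+βω = 1·1+4·0+4·1 ≡ 1  ⇒  (a,b)_2 = -1.
v=13: a=13^2·(≡12), b=13^1·(≡1) mod 13; (12|13)=+1, (1|13)=+1; (−1)^{2·1·6}·(+1)^1·(+1)^2 = +1.
v=∞: 595 > 0 and 663 > 0  ⇒  (a,b)_∞ = +1.
v=3: a=3^-2·(≡1), b=3^-5·(≡2) mod 3; (1|3)=+1, (2|3)=-1; (−1)^{-2·-5·1}·(+1)^-5·(-1)^-2 = +1.
v=7: a=7^3·(≡2), b=7^2·(≡5) mod 7; (2|7)=+1, (5|7)=-1; (−1)^{3·2·3}·(+1)^2·(-1)^3 = -1.
v=17: a=17^5·(≡2), b=17^3·(≡3) mod 17; (2|17)=+1, (3|17)=-1; (−1)^{5·3·8}·(+1)^3·(-1)^5 = -1.
|Ram(595, 663)| = 4, even; anisotropic at {2, 5, 7, 17}.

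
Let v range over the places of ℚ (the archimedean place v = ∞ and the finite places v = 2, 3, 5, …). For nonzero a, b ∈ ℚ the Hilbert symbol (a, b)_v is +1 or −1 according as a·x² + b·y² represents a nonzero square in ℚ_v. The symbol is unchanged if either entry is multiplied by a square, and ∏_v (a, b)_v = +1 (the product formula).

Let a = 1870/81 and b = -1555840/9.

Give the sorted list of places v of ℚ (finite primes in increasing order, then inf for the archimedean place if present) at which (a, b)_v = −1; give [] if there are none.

[2, 5, 11, 13]

Mod squares: a ≡ 1870, b ≡ -24310. Check v ∈ {∞, 2, 3, 5, 11, 13, 17}.
v=5: a=5^1·(≡4), b=5^1·(≡3) mod 5; (4|5)=+1, (3|5)=-1; (−1)^{1·1·2}·(+1)^1·(-1)^1 = -1.
v=∞: 1870 > 0 and -24310 < 0  ⇒  (a,b)_∞ = +1.
v=3: a=3^-4·(≡1), b=3^-2·(≡2) mod 3; (1|3)=+1, (2|3)=-1; (−1)^{-4·-2·1}·(+1)^-2·(-1)^-4 = +1.
v=13: a=13^0·(≡8), b=13^1·(≡7) mod 13; (8|13)=-1, (7|13)=-1; (−1)^{0·1·6}·(-1)^1·(-1)^0 = -1.
v=11: a=11^1·(≡4), b=11^1·(≡1) mod 11; (4|11)=+1, (1|11)=+1; (−1)^{1·1·5}·(+1)^1·(+1)^1 = -1.
v=17: a=17^1·(≡15), b=17^1·(≡16) mod 17; (15|17)=+1, (16|17)=+1; (−1)^{1·1·8}·(+1)^1·(+1)^1 = +1.
v=2: v_2(a)=1, v_2(b)=7; units ≡ 7, 5 (mod 8); ε·ε+αω+βω = 1·0+1·1+7·0 ≡ 1  ⇒  (a,b)_2 = -1.
Ram(1870, -24310) = {2, 5, 11, 13}; no ℚ_2-point on the conic.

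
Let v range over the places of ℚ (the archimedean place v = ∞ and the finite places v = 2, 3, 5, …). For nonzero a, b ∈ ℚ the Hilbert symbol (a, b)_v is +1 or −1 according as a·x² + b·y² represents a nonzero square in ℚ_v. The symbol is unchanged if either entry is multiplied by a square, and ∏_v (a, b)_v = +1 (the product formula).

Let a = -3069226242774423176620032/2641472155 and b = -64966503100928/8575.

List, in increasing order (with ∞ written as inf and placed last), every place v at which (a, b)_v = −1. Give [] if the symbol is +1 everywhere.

[7, 11, 17, inf]

(a, b) ≡ (-510510, -14) mod (ℚ^×)²; places V = {2, 3, 5, 7, 11, 13, 17, 43, 47, 53, ∞}.
(a,b)_∞: sgn(-510510)=−, sgn(-14)=−, so -1.
(a,b)_47: α=2, u≡17; β=2, v≡41 (mod 47); (17|47)=+1, (41|47)=-1; sign (−1)^0·+1^2·-1^2 = +1.
(a,b)_7: α=-5, u≡3; β=-3, v≡3 (mod 7); (3|7)=-1, (3|7)=-1; sign (−1)^1·-1^-3·-1^-5 = -1.
(a,b)_17: α=-1, u≡15; β=0, v≡5 (mod 17); (15|17)=+1, (5|17)=-1; sign (−1)^0·+1^0·-1^-1 = -1.
(a,b)_43: α=-2, u≡26; β=0, v≡5 (mod 43); (26|43)=-1, (5|43)=-1; sign (−1)^0·-1^0·-1^-2 = +1.
(a,b)_2: α=11, β=9; u≡1, v≡1 (mod 8); ε(u)ε(v)=0·0, αω(v)=11·0, βω(u)=9·0; sum ≡ 0  ⇒  +1.
(a,b)_5: α=-1, u≡3; β=-2, v≡4 (mod 5); (3|5)=-1, (4|5)=+1; sign (−1)^0·-1^-2·+1^-1 = +1.
(a,b)_53: α=4, u≡19; β=2, v≡5 (mod 53); (19|53)=-1, (5|53)=-1; sign (−1)^0·-1^2·-1^4 = +1.
(a,b)_13: α=3, u≡9; β=2, v≡9 (mod 13); (9|13)=+1, (9|13)=+1; sign (−1)^0·+1^2·+1^3 = +1.
(a,b)_3: α=5, u≡2; β=0, v≡1 (mod 3); (2|3)=-1, (1|3)=+1; sign (−1)^0·-1^0·+1^5 = +1.
(a,b)_11: α=5, u≡2; β=2, v≡10 (mod 11); (2|11)=-1, (10|11)=-1; sign (−1)^0·-1^2·-1^5 = -1.
Ram(-510510, -14) = {7, 11, 17, ∞}; no ℚ_7-point on the conic.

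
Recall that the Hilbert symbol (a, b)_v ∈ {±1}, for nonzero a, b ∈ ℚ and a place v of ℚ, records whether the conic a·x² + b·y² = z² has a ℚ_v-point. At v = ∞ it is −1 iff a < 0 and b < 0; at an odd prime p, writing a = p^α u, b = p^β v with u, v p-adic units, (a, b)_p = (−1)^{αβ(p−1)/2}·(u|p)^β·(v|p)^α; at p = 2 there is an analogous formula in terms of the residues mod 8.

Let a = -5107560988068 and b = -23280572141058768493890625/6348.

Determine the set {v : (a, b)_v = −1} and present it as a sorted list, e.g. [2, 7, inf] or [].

(a, b) ≡ (-33, -196707) mod (ℚ^×)²; places V = {2, 3, 5, 7, 11, 17, 19, 23, 29, ∞}.
(a,b)_23: α=0, u≡13; β=-2, v≡12 (mod 23); (13|23)=+1, (12|23)=+1; sign (−1)^0·+1^-2·+1^0 = +1.
(a,b)_5: α=0, u≡2; β=6, v≡2 (mod 5); (2|5)=-1, (2|5)=-1; sign (−1)^0·-1^6·-1^0 = +1.
(a,b)_3: α=3, u≡1; β=-1, v≡2 (mod 3); (1|3)=+1, (2|3)=-1; sign (−1)^1·+1^-1·-1^3 = +1.
(a,b)_29: α=2, u≡1; β=3, v≡12 (mod 29); (1|29)=+1, (12|29)=-1; sign (−1)^0·+1^3·-1^2 = +1.
(a,b)_17: α=2, u≡8; β=3, v≡5 (mod 17); (8|17)=+1, (5|17)=-1; sign (−1)^0·+1^3·-1^2 = +1.
(a,b)_∞: sgn(-33)=−, sgn(-196707)=−, so -1.
(a,b)_7: α=2, u≡2; β=3, v≡2 (mod 7); (2|7)=+1, (2|7)=+1; sign (−1)^0·+1^3·+1^2 = +1.
(a,b)_2: α=2, β=-2; u≡7, v≡5 (mod 8); ε(u)ε(v)=1·0, αω(v)=2·1, βω(u)=-2·0; sum ≡ 0  ⇒  +1.
(a,b)_19: α=2, u≡4; β=5, v≡10 (mod 19); (4|19)=+1, (10|19)=-1; sign (−1)^0·+1^5·-1^2 = +1.
(a,b)_11: α=1, u≡8; β=4, v≡8 (mod 11); (8|11)=-1, (8|11)=-1; sign (−1)^0·-1^4·-1^1 = -1.
|Ram(-33, -196707)| = 2, even; anisotropic at {11, ∞}.

[11, inf]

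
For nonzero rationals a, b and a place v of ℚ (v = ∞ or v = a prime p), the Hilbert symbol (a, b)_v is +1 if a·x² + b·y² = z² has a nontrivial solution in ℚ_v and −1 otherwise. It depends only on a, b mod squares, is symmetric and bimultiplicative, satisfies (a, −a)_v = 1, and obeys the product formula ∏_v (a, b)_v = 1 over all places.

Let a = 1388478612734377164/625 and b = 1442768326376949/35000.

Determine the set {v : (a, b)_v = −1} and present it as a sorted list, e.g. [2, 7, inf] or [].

Mod squares: a ≡ 51051, b ≡ 966. Check v ∈ {∞, 2, 3, 5, 7, 11, 13, 17, 19, 23}.
v=∞: 51051 > 0 and 966 > 0  ⇒  (a,b)_∞ = +1.
v=11: a=11^1·(≡10), b=11^4·(≡1) mod 11; (10|11)=-1, (1|11)=+1; (−1)^{1·4·5}·(-1)^4·(+1)^1 = +1.
v=2: v_2(a)=2, v_2(b)=-3; units ≡ 3, 3 (mod 8); ε·ε+αω+βω = 1·1+2·1+-3·1 ≡ 0  ⇒  (a,b)_2 = +1.
v=17: a=17^3·(≡11), b=17^2·(≡7) mod 17; (11|17)=-1, (7|17)=-1; (−1)^{3·2·8}·(-1)^2·(-1)^3 = -1.
v=7: a=7^1·(≡6), b=7^-1·(≡6) mod 7; (6|7)=-1, (6|7)=-1; (−1)^{1·-1·3}·(-1)^-1·(-1)^1 = -1.
v=13: a=13^3·(≡1), b=13^2·(≡10) mod 13; (1|13)=+1, (10|13)=+1; (−1)^{3·2·6}·(+1)^2·(+1)^3 = +1.
v=23: a=23^2·(≡21), b=23^1·(≡20) mod 23; (21|23)=-1, (20|23)=-1; (−1)^{2·1·11}·(-1)^1·(-1)^2 = -1.
v=5: a=5^-4·(≡4), b=5^-4·(≡4) mod 5; (4|5)=+1, (4|5)=+1; (−1)^{-4·-4·2}·(+1)^-4·(+1)^-4 = +1.
v=3: a=3^7·(≡1), b=3^5·(≡1) mod 3; (1|3)=+1, (1|3)=+1; (−1)^{7·5·1}·(+1)^5·(+1)^7 = -1.
v=19: a=19^2·(≡7), b=19^2·(≡1) mod 19; (7|19)=+1, (1|19)=+1; (−1)^{2·2·9}·(+1)^2·(+1)^2 = +1.
|Ram(51051, 966)| = 4, even; anisotropic at {3, 7, 17, 23}.

[3, 7, 17, 23]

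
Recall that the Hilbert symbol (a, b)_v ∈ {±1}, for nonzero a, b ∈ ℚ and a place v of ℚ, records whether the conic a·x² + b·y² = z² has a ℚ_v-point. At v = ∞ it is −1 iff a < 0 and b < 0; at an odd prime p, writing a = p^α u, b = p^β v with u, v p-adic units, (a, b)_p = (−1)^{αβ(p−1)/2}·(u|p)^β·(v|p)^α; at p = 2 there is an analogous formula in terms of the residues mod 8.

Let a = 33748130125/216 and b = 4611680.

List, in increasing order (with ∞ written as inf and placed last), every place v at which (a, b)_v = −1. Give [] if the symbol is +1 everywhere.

Mod squares: a ≡ 22436430, b ≡ 288230. Check v ∈ {∞, 2, 3, 5, 17, 19, 29, 37, 41}.
v=29: a=29^1·(≡14), b=29^0·(≡13) mod 29; (14|29)=-1, (13|29)=+1; (−1)^{1·0·14}·(-1)^0·(+1)^1 = +1.
v=∞: 22436430 > 0 and 288230 > 0  ⇒  (a,b)_∞ = +1.
v=5: a=5^3·(≡1), b=5^1·(≡1) mod 5; (1|5)=+1, (1|5)=+1; (−1)^{3·1·2}·(+1)^1·(+1)^3 = +1.
v=17: a=17^1·(≡11), b=17^0·(≡5) mod 17; (11|17)=-1, (5|17)=-1; (−1)^{1·0·8}·(-1)^0·(-1)^1 = -1.
v=2: v_2(a)=-3, v_2(b)=5; units ≡ 7, 3 (mod 8); ε·ε+αω+βω = 1·1+-3·1+5·0 ≡ 0  ⇒  (a,b)_2 = +1.
v=37: a=37^1·(≡9), b=37^1·(≡24) mod 37; (9|37)=+1, (24|37)=-1; (−1)^{1·1·18}·(+1)^1·(-1)^1 = -1.
v=41: a=41^1·(≡17), b=41^1·(≡17) mod 41; (17|41)=-1, (17|41)=-1; (−1)^{1·1·20}·(-1)^1·(-1)^1 = +1.
v=19: a=19^2·(≡2), b=19^1·(≡14) mod 19; (2|19)=-1, (14|19)=-1; (−1)^{2·1·9}·(-1)^1·(-1)^2 = -1.
v=3: a=3^-3·(≡2), b=3^0·(≡2) mod 3; (2|3)=-1, (2|3)=-1; (−1)^{-3·0·1}·(-1)^0·(-1)^-3 = -1.
|Ram(22436430, 288230)| = 4, even; anisotropic at {3, 17, 19, 37}.

[3, 17, 19, 37]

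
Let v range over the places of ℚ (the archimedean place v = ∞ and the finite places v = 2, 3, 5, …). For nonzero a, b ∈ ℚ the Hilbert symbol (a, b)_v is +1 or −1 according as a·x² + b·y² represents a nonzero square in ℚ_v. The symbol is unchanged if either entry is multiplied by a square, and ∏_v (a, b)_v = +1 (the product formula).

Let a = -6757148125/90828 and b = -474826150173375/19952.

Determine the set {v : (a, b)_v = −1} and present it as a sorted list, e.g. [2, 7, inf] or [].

[7, 13, 29, 37, 43, inf]

(a, b) ≡ (-191919, -1880394945) mod (ℚ^×)²; places V = {2, 3, 5, 7, 11, 13, 19, 29, 37, 43, ∞}.
(a,b)_3: α=-3, u≡2; β=3, v≡1 (mod 3); (2|3)=-1, (1|3)=+1; sign (−1)^1·-1^3·+1^-3 = +1.
(a,b)_29: α=-2, u≡10; β=-1, v≡3 (mod 29); (10|29)=-1, (3|29)=-1; sign (−1)^0·-1^-1·-1^-2 = -1.
(a,b)_37: α=1, u≡9; β=1, v≡31 (mod 37); (9|37)=+1, (31|37)=-1; sign (−1)^0·+1^1·-1^1 = -1.
(a,b)_7: α=1, u≡2; β=2, v≡6 (mod 7); (2|7)=+1, (6|7)=-1; sign (−1)^0·+1^2·-1^1 = -1.
(a,b)_∞: sgn(-191919)=−, sgn(-1880394945)=−, so -1.
(a,b)_43: α=0, u≡12; β=-1, v≡15 (mod 43); (12|43)=-1, (15|43)=+1; sign (−1)^0·-1^-1·+1^0 = -1.
(a,b)_5: α=4, u≡1; β=3, v≡4 (mod 5); (1|5)=+1, (4|5)=+1; sign (−1)^0·+1^3·+1^4 = +1.
(a,b)_13: α=3, u≡11; β=5, v≡3 (mod 13); (11|13)=-1, (3|13)=+1; sign (−1)^0·-1^5·+1^3 = -1.
(a,b)_19: α=1, u≡17; β=1, v≡18 (mod 19); (17|19)=+1, (18|19)=-1; sign (−1)^1·+1^1·-1^1 = +1.
(a,b)_11: α=0, u≡9; β=1, v≡6 (mod 11); (9|11)=+1, (6|11)=-1; sign (−1)^0·+1^1·-1^0 = +1.
(a,b)_2: α=-2, β=-4; u≡1, v≡7 (mod 8); ε(u)ε(v)=0·1, αω(v)=-2·0, βω(u)=-4·0; sum ≡ 0  ⇒  +1.
(-191919, -1880394945 / ℚ) ramifies at {7, 13, 29, 37, 43, ∞}: a division algebra.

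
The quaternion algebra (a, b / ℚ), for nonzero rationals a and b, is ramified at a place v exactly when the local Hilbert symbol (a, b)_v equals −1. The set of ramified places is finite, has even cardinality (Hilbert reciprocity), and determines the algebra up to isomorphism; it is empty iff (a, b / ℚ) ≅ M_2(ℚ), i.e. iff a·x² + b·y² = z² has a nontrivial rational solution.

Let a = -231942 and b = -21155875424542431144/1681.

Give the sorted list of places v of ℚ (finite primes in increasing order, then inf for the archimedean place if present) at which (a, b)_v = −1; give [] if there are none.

(a, b) ≡ (-231942, -361114) mod (ℚ^×)²; places V = {2, 3, 11, 13, 17, 19, 29, 31, 41, 43, ∞}.
(a,b)_11: α=0, u≡4; β=2, v≡3 (mod 11); (4|11)=+1, (3|11)=+1; sign (−1)^0·+1^2·+1^0 = +1.
(a,b)_2: α=1, β=3; u≡5, v≡3 (mod 8); ε(u)ε(v)=0·1, αω(v)=1·1, βω(u)=3·1; sum ≡ 0  ⇒  +1.
(a,b)_29: α=1, u≡6; β=2, v≡5 (mod 29); (6|29)=+1, (5|29)=+1; sign (−1)^0·+1^2·+1^1 = +1.
(a,b)_3: α=1, u≡2; β=4, v≡2 (mod 3); (2|3)=-1, (2|3)=-1; sign (−1)^0·-1^4·-1^1 = -1.
(a,b)_19: α=0, u≡10; β=1, v≡18 (mod 19); (10|19)=-1, (18|19)=-1; sign (−1)^0·-1^1·-1^0 = -1.
(a,b)_43: α=1, u≡24; β=3, v≡22 (mod 43); (24|43)=+1, (22|43)=-1; sign (−1)^1·+1^3·-1^1 = +1.
(a,b)_∞: sgn(-231942)=−, sgn(-361114)=−, so -1.
(a,b)_13: α=0, u≡4; β=1, v≡3 (mod 13); (4|13)=+1, (3|13)=+1; sign (−1)^0·+1^1·+1^0 = +1.
(a,b)_31: α=1, u≡20; β=2, v≡18 (mod 31); (20|31)=+1, (18|31)=+1; sign (−1)^0·+1^2·+1^1 = +1.
(a,b)_17: α=0, u≡6; β=1, v≡9 (mod 17); (6|17)=-1, (9|17)=+1; sign (−1)^0·-1^1·+1^0 = -1.
(a,b)_41: α=0, u≡36; β=-2, v≡14 (mod 41); (36|41)=+1, (14|41)=-1; sign (−1)^0·+1^-2·-1^0 = +1.
(-231942, -361114 / ℚ) ramifies at {3, 17, 19, ∞}: a division algebra.

[3, 17, 19, inf]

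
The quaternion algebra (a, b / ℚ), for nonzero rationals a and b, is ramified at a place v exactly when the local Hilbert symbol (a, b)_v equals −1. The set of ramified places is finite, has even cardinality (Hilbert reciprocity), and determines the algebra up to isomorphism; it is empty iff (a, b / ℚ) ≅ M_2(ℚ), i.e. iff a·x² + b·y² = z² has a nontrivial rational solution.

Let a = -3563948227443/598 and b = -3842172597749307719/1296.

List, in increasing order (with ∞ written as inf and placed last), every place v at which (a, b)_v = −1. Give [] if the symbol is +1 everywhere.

[23, inf]

Mod squares: a ≡ -73554, b ≡ -1271. Check v ∈ {∞, 2, 3, 13, 17, 19, 23, 31, 41}.
v=17: a=17^4·(≡3), b=17^6·(≡8) mod 17; (3|17)=-1, (8|17)=+1; (−1)^{4·6·8}·(-1)^6·(+1)^4 = +1.
v=41: a=41^1·(≡31), b=41^1·(≡21) mod 41; (31|41)=+1, (21|41)=+1; (−1)^{1·1·20}·(+1)^1·(+1)^1 = +1.
v=∞: -73554 < 0 and -1271 < 0  ⇒  (a,b)_∞ = -1.
v=13: a=13^-1·(≡1), b=13^0·(≡10) mod 13; (1|13)=+1, (10|13)=+1; (−1)^{-1·0·6}·(+1)^0·(+1)^-1 = +1.
v=31: a=31^2·(≡19), b=31^3·(≡22) mod 31; (19|31)=+1, (22|31)=-1; (−1)^{2·3·15}·(+1)^3·(-1)^2 = +1.
v=3: a=3^1·(≡1), b=3^-4·(≡1) mod 3; (1|3)=+1, (1|3)=+1; (−1)^{1·-4·1}·(+1)^-4·(+1)^1 = +1.
v=19: a=19^2·(≡14), b=19^4·(≡10) mod 19; (14|19)=-1, (10|19)=-1; (−1)^{2·4·9}·(-1)^4·(-1)^2 = +1.
v=23: a=23^-1·(≡20), b=23^0·(≡20) mod 23; (20|23)=-1, (20|23)=-1; (−1)^{-1·0·11}·(-1)^0·(-1)^-1 = -1.
v=2: v_2(a)=-1, v_2(b)=-4; units ≡ 7, 1 (mod 8); ε·ε+αω+βω = 1·0+-1·0+-4·0 ≡ 0  ⇒  (a,b)_2 = +1.
Ram(-73554, -1271) = {23, ∞}; no ℚ_23-point on the conic.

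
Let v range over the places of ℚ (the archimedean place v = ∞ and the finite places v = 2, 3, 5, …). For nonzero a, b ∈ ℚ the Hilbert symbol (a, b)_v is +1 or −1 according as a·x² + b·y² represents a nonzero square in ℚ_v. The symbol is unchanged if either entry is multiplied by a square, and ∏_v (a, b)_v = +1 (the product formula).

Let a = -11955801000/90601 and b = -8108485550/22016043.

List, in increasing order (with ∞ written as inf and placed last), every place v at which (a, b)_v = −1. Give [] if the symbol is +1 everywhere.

[2, inf]

Mod squares: a ≡ -124410, b ≡ -1914. Check v ∈ {∞, 2, 3, 5, 7, 11, 13, 23, 29, 31, 43}.
v=13: a=13^1·(≡11), b=13^0·(≡3) mod 13; (11|13)=-1, (3|13)=+1; (−1)^{1·0·6}·(-1)^0·(+1)^1 = +1.
v=23: a=23^0·(≡7), b=23^2·(≡13) mod 23; (7|23)=-1, (13|23)=+1; (−1)^{0·2·11}·(-1)^2·(+1)^0 = +1.
v=29: a=29^1·(≡15), b=29^1·(≡10) mod 29; (15|29)=-1, (10|29)=-1; (−1)^{1·1·14}·(-1)^1·(-1)^1 = +1.
v=11: a=11^1·(≡5), b=11^1·(≡6) mod 11; (5|11)=+1, (6|11)=-1; (−1)^{1·1·5}·(+1)^1·(-1)^1 = +1.
v=∞: -124410 < 0 and -1914 < 0  ⇒  (a,b)_∞ = -1.
v=2: v_2(a)=3, v_2(b)=1; units ≡ 3, 3 (mod 8); ε·ε+αω+βω = 1·1+3·1+1·1 ≡ 1  ⇒  (a,b)_2 = -1.
v=7: a=7^-2·(≡4), b=7^-2·(≡2) mod 7; (4|7)=+1, (2|7)=+1; (−1)^{-2·-2·3}·(+1)^-2·(+1)^-2 = +1.
v=43: a=43^-2·(≡2), b=43^-2·(≡15) mod 43; (2|43)=-1, (15|43)=+1; (−1)^{-2·-2·21}·(-1)^-2·(+1)^-2 = +1.
v=3: a=3^1·(≡2), b=3^-5·(≡1) mod 3; (2|3)=-1, (1|3)=+1; (−1)^{1·-5·1}·(-1)^-5·(+1)^1 = +1.
v=5: a=5^3·(≡2), b=5^2·(≡1) mod 5; (2|5)=-1, (1|5)=+1; (−1)^{3·2·2}·(-1)^2·(+1)^3 = +1.
v=31: a=31^2·(≡17), b=31^2·(≡16) mod 31; (17|31)=-1, (16|31)=+1; (−1)^{2·2·15}·(-1)^2·(+1)^2 = +1.
Ram(-124410, -1914) = {2, ∞}; no ℚ_2-point on the conic.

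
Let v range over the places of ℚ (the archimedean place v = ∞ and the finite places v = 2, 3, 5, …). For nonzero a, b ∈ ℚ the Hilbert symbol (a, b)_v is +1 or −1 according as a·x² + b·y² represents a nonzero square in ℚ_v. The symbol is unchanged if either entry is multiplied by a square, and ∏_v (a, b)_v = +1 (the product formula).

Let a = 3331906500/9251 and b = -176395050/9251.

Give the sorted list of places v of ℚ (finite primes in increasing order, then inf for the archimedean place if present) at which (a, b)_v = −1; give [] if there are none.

[2, 3, 5, 19]

(a, b) ≡ (692835, -16302) mod (ℚ^×)²; places V = {2, 3, 5, 11, 13, 17, 19, 23, 29, ∞}.
(a,b)_29: α=-2, u≡20; β=-2, v≡16 (mod 29); (20|29)=+1, (16|29)=+1; sign (−1)^0·+1^-2·+1^-2 = +1.
(a,b)_11: α=-1, u≡2; β=-1, v≡3 (mod 11); (2|11)=-1, (3|11)=+1; sign (−1)^1·-1^-1·+1^-1 = +1.
(a,b)_2: α=2, β=1; u≡3, v≡1 (mod 8); ε(u)ε(v)=1·0, αω(v)=2·0, βω(u)=1·1; sum ≡ 1  ⇒  -1.
(a,b)_5: α=3, u≡2; β=2, v≡3 (mod 5); (2|5)=-1, (3|5)=-1; sign (−1)^0·-1^2·-1^3 = -1.
(a,b)_∞: sgn(692835)=+, sgn(-16302)=−, so +1.
(a,b)_17: α=1, u≡7; β=0, v≡9 (mod 17); (7|17)=-1, (9|17)=+1; sign (−1)^0·-1^0·+1^1 = +1.
(a,b)_3: α=1, u≡2; β=3, v≡2 (mod 3); (2|3)=-1, (2|3)=-1; sign (−1)^1·-1^3·-1^1 = -1.
(a,b)_13: α=1, u≡5; β=1, v≡7 (mod 13); (5|13)=-1, (7|13)=-1; sign (−1)^0·-1^1·-1^1 = +1.
(a,b)_23: α=2, u≡13; β=2, v≡10 (mod 23); (13|23)=+1, (10|23)=-1; sign (−1)^0·+1^2·-1^2 = +1.
(a,b)_19: α=1, u≡1; β=1, v≡9 (mod 19); (1|19)=+1, (9|19)=+1; sign (−1)^1·+1^1·+1^1 = -1.
(692835, -16302 / ℚ) ramifies at {2, 3, 5, 19}: a division algebra.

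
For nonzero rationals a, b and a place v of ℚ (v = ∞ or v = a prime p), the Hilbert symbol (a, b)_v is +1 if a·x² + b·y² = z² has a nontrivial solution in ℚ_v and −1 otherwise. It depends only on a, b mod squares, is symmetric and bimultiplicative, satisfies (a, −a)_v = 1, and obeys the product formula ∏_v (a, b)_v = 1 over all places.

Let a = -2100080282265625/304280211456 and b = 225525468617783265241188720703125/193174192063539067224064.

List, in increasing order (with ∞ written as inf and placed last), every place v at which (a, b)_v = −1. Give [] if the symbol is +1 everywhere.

[3, 19]

(a, b) ≡ (-2185, 69) mod (ℚ^×)²; places V = {2, 3, 5, 11, 13, 17, 19, 23, 31, ∞}.
(a,b)_23: α=3, u≡10; β=5, v≡8 (mod 23); (10|23)=-1, (8|23)=+1; sign (−1)^1·-1^5·+1^3 = +1.
(a,b)_5: α=7, u≡2; β=12, v≡1 (mod 5); (2|5)=-1, (1|5)=+1; sign (−1)^0·-1^12·+1^7 = +1.
(a,b)_19: α=1, u≡3; β=2, v≡12 (mod 19); (3|19)=-1, (12|19)=-1; sign (−1)^0·-1^2·-1^1 = -1.
(a,b)_13: α=-4, u≡3; β=-10, v≡12 (mod 13); (3|13)=+1, (12|13)=+1; sign (−1)^0·+1^-10·+1^-4 = +1.
(a,b)_17: α=-2, u≡4; β=-4, v≡2 (mod 17); (4|17)=+1, (2|17)=+1; sign (−1)^0·+1^-4·+1^-2 = +1.
(a,b)_31: α=2, u≡7; β=4, v≡14 (mod 31); (7|31)=+1, (14|31)=+1; sign (−1)^0·+1^4·+1^2 = +1.
(a,b)_11: α=2, u≡3; β=6, v≡3 (mod 11); (3|11)=+1, (3|11)=+1; sign (−1)^0·+1^6·+1^2 = +1.
(a,b)_2: α=-12, β=-24; u≡7, v≡5 (mod 8); ε(u)ε(v)=1·0, αω(v)=-12·1, βω(u)=-24·0; sum ≡ 0  ⇒  +1.
(a,b)_3: α=-2, u≡2; β=5, v≡2 (mod 3); (2|3)=-1, (2|3)=-1; sign (−1)^0·-1^5·-1^-2 = -1.
(a,b)_∞: sgn(-2185)=−, sgn(69)=+, so +1.
Ram(-2185, 69) = {3, 19}; no ℚ_3-point on the conic.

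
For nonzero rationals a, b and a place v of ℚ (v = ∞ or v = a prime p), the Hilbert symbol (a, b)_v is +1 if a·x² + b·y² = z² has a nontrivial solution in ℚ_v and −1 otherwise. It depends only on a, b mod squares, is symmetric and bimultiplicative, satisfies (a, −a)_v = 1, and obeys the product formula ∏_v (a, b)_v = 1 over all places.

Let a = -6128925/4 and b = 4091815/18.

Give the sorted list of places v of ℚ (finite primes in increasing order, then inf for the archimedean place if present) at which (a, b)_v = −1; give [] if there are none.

Mod squares: a ≡ -245157, b ≡ 15470. Check v ∈ {∞, 2, 3, 5, 7, 11, 13, 17, 19, 23}.
v=∞: -245157 < 0 and 15470 > 0  ⇒  (a,b)_∞ = +1.
v=19: a=19^1·(≡16), b=19^0·(≡6) mod 19; (16|19)=+1, (6|19)=+1; (−1)^{1·0·9}·(+1)^0·(+1)^1 = +1.
v=5: a=5^2·(≡2), b=5^1·(≡1) mod 5; (2|5)=-1, (1|5)=+1; (−1)^{2·1·2}·(-1)^1·(+1)^2 = -1.
v=3: a=3^1·(≡1), b=3^-2·(≡2) mod 3; (1|3)=+1, (2|3)=-1; (−1)^{1·-2·1}·(+1)^-2·(-1)^1 = -1.
v=7: a=7^0·(≡4), b=7^1·(≡6) mod 7; (4|7)=+1, (6|7)=-1; (−1)^{0·1·3}·(+1)^1·(-1)^0 = +1.
v=11: a=11^1·(≡2), b=11^0·(≡5) mod 11; (2|11)=-1, (5|11)=+1; (−1)^{1·0·5}·(-1)^0·(+1)^1 = +1.
v=17: a=17^1·(≡7), b=17^1·(≡9) mod 17; (7|17)=-1, (9|17)=+1; (−1)^{1·1·8}·(-1)^1·(+1)^1 = -1.
v=23: a=23^1·(≡18), b=23^2·(≡17) mod 23; (18|23)=+1, (17|23)=-1; (−1)^{1·2·11}·(+1)^2·(-1)^1 = -1.
v=13: a=13^0·(≡4), b=13^1·(≡5) mod 13; (4|13)=+1, (5|13)=-1; (−1)^{0·1·6}·(+1)^1·(-1)^0 = +1.
v=2: v_2(a)=-2, v_2(b)=-1; units ≡ 3, 7 (mod 8); ε·ε+αω+βω = 1·1+-2·0+-1·1 ≡ 0  ⇒  (a,b)_2 = +1.
|Ram(-245157, 15470)| = 4, even; anisotropic at {3, 5, 17, 23}.

[3, 5, 17, 23]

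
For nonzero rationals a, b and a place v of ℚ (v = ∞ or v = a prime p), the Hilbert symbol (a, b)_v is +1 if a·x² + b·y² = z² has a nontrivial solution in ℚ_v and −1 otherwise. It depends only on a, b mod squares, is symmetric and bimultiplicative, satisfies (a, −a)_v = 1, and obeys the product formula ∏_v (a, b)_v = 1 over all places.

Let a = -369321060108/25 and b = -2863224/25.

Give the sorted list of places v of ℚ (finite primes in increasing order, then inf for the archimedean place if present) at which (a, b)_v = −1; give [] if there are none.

[2, 3, 7, 11, 19, inf]

(a, b) ≡ (-9867, -79534) mod (ℚ^×)²; places V = {2, 3, 5, 7, 11, 13, 19, 23, ∞}.
(a,b)_7: α=2, u≡6; β=1, v≡5 (mod 7); (6|7)=-1, (5|7)=-1; sign (−1)^0·-1^1·-1^2 = -1.
(a,b)_∞: sgn(-9867)=−, sgn(-79534)=−, so -1.
(a,b)_23: α=3, u≡9; β=1, v≡17 (mod 23); (9|23)=+1, (17|23)=-1; sign (−1)^1·+1^1·-1^3 = +1.
(a,b)_13: α=1, u≡8; β=1, v≡2 (mod 13); (8|13)=-1, (2|13)=-1; sign (−1)^0·-1^1·-1^1 = +1.
(a,b)_2: α=2, β=3; u≡5, v≡1 (mod 8); ε(u)ε(v)=0·0, αω(v)=2·0, βω(u)=3·1; sum ≡ 1  ⇒  -1.
(a,b)_3: α=1, u≡2; β=2, v≡2 (mod 3); (2|3)=-1, (2|3)=-1; sign (−1)^0·-1^2·-1^1 = -1.
(a,b)_19: α=2, u≡18; β=1, v≡2 (mod 19); (18|19)=-1, (2|19)=-1; sign (−1)^0·-1^1·-1^2 = -1.
(a,b)_11: α=1, u≡3; β=0, v≡7 (mod 11); (3|11)=+1, (7|11)=-1; sign (−1)^0·+1^0·-1^1 = -1.
(a,b)_5: α=-2, u≡2; β=-2, v≡1 (mod 5); (2|5)=-1, (1|5)=+1; sign (−1)^0·-1^-2·+1^-2 = +1.
(-9867, -79534 / ℚ) ramifies at {2, 3, 7, 11, 19, ∞}: a division algebra.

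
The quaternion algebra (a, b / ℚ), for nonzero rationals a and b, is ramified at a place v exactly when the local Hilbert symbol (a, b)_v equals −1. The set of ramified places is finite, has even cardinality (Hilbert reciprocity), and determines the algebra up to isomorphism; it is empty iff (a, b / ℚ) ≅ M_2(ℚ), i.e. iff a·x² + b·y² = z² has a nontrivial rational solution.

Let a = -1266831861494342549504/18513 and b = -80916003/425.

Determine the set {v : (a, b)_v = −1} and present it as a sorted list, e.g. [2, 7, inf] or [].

(a, b) ≡ (-2426053, -346579) mod (ℚ^×)²; places V = {2, 3, 5, 7, 11, 17, 19, 29, 37, ∞}.
(a,b)_29: α=3, u≡10; β=1, v≡3 (mod 29); (10|29)=-1, (3|29)=-1; sign (−1)^0·-1^1·-1^3 = +1.
(a,b)_∞: sgn(-2426053)=−, sgn(-346579)=−, so -1.
(a,b)_11: α=-2, u≡10; β=0, v≡9 (mod 11); (10|11)=-1, (9|11)=+1; sign (−1)^0·-1^0·+1^-2 = +1.
(a,b)_19: α=1, u≡3; β=1, v≡8 (mod 19); (3|19)=-1, (8|19)=-1; sign (−1)^1·-1^1·-1^1 = -1.
(a,b)_3: α=-2, u≡2; β=4, v≡2 (mod 3); (2|3)=-1, (2|3)=-1; sign (−1)^0·-1^4·-1^-2 = +1.
(a,b)_5: α=0, u≡2; β=-2, v≡1 (mod 5); (2|5)=-1, (1|5)=+1; sign (−1)^0·-1^-2·+1^0 = +1.
(a,b)_2: α=16, β=0; u≡3, v≡5 (mod 8); ε(u)ε(v)=1·0, αω(v)=16·1, βω(u)=0·1; sum ≡ 0  ⇒  +1.
(a,b)_37: α=3, u≡29; β=1, v≡31 (mod 37); (29|37)=-1, (31|37)=-1; sign (−1)^0·-1^1·-1^3 = +1.
(a,b)_7: α=7, u≡5; β=2, v≡6 (mod 7); (5|7)=-1, (6|7)=-1; sign (−1)^0·-1^2·-1^7 = -1.
(a,b)_17: α=-1, u≡12; β=-1, v≡13 (mod 17); (12|17)=-1, (13|17)=+1; sign (−1)^0·-1^-1·+1^-1 = -1.
|Ram(-2426053, -346579)| = 4, even; anisotropic at {7, 17, 19, ∞}.

[7, 17, 19, inf]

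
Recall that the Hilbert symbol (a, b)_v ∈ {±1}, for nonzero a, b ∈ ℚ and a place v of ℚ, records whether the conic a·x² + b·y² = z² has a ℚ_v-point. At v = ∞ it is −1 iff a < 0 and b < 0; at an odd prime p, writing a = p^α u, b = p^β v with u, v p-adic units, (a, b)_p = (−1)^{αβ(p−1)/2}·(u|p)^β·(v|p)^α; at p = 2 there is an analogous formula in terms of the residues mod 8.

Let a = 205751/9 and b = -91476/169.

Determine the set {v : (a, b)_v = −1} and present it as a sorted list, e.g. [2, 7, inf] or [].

[2, 3, 7, 13]

Mod squares: a ≡ 4199, b ≡ -21. Check v ∈ {∞, 2, 3, 7, 11, 13, 17, 19}.
v=19: a=19^1·(≡2), b=19^0·(≡5) mod 19; (2|19)=-1, (5|19)=+1; (−1)^{1·0·9}·(-1)^0·(+1)^1 = +1.
v=11: a=11^0·(≡2), b=11^2·(≡9) mod 11; (2|11)=-1, (9|11)=+1; (−1)^{0·2·5}·(-1)^2·(+1)^0 = +1.
v=∞: 4199 > 0 and -21 < 0  ⇒  (a,b)_∞ = +1.
v=3: a=3^-2·(≡2), b=3^3·(≡2) mod 3; (2|3)=-1, (2|3)=-1; (−1)^{-2·3·1}·(-1)^3·(-1)^-2 = -1.
v=17: a=17^1·(≡15), b=17^0·(≡16) mod 17; (15|17)=+1, (16|17)=+1; (−1)^{1·0·8}·(+1)^0·(+1)^1 = +1.
v=13: a=13^1·(≡5), b=13^-2·(≡5) mod 13; (5|13)=-1, (5|13)=-1; (−1)^{1·-2·6}·(-1)^-2·(-1)^1 = -1.
v=2: v_2(a)=0, v_2(b)=2; units ≡ 7, 3 (mod 8); ε·ε+αω+βω = 1·1+0·1+2·0 ≡ 1  ⇒  (a,b)_2 = -1.
v=7: a=7^2·(≡3), b=7^1·(≡1) mod 7; (3|7)=-1, (1|7)=+1; (−1)^{2·1·3}·(-1)^1·(+1)^2 = -1.
|Ram(4199, -21)| = 4, even; anisotropic at {2, 3, 7, 13}.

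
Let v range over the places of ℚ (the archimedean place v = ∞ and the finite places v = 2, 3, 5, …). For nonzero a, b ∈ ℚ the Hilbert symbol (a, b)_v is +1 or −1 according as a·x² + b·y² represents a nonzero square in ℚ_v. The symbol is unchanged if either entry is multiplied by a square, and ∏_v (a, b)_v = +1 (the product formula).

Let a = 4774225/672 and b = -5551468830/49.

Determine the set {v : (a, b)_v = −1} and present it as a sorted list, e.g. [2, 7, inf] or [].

[2, 5]

(a, b) ≡ (42, -3230) mod (ℚ^×)²; places V = {2, 3, 5, 7, 17, 19, 23, ∞}.
(a,b)_3: α=-1, u≡2; β=2, v≡1 (mod 3); (2|3)=-1, (1|3)=+1; sign (−1)^0·-1^2·+1^-1 = +1.
(a,b)_7: α=-1, u≡3; β=-2, v≡2 (mod 7); (3|7)=-1, (2|7)=+1; sign (−1)^0·-1^-2·+1^-1 = +1.
(a,b)_2: α=-5, β=1; u≡5, v≡1 (mod 8); ε(u)ε(v)=0·0, αω(v)=-5·0, βω(u)=1·1; sum ≡ 1  ⇒  -1.
(a,b)_∞: sgn(42)=+, sgn(-3230)=−, so +1.
(a,b)_19: α=2, u≡11; β=3, v≡1 (mod 19); (11|19)=+1, (1|19)=+1; sign (−1)^0·+1^3·+1^2 = +1.
(a,b)_17: α=0, u≡9; β=1, v≡6 (mod 17); (9|17)=+1, (6|17)=-1; sign (−1)^0·+1^1·-1^0 = +1.
(a,b)_5: α=2, u≡2; β=1, v≡1 (mod 5); (2|5)=-1, (1|5)=+1; sign (−1)^0·-1^1·+1^2 = -1.
(a,b)_23: α=2, u≡11; β=2, v≡3 (mod 23); (11|23)=-1, (3|23)=+1; sign (−1)^0·-1^2·+1^2 = +1.
(42, -3230 / ℚ) ramifies at {2, 5}: a division algebra.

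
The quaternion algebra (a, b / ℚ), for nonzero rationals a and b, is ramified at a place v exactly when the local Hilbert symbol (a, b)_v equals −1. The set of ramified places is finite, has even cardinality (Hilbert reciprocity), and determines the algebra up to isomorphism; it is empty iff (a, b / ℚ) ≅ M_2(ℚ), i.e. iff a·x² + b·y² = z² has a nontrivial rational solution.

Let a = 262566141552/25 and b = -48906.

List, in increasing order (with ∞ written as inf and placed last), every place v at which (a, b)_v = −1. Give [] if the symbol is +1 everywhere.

[2, 19]

Mod squares: a ≡ 247, b ≡ -5434. Check v ∈ {∞, 2, 3, 5, 11, 13, 19}.
v=19: a=19^3·(≡2), b=19^1·(≡10) mod 19; (2|19)=-1, (10|19)=-1; (−1)^{3·1·9}·(-1)^1·(-1)^3 = -1.
v=5: a=5^-2·(≡2), b=5^0·(≡4) mod 5; (2|5)=-1, (4|5)=+1; (−1)^{-2·0·2}·(-1)^0·(+1)^-2 = +1.
v=13: a=13^3·(≡7), b=13^1·(≡8) mod 13; (7|13)=-1, (8|13)=-1; (−1)^{3·1·6}·(-1)^1·(-1)^3 = +1.
v=3: a=3^2·(≡1), b=3^2·(≡2) mod 3; (1|3)=+1, (2|3)=-1; (−1)^{2·2·1}·(+1)^2·(-1)^2 = +1.
v=2: v_2(a)=4, v_2(b)=1; units ≡ 7, 3 (mod 8); ε·ε+αω+βω = 1·1+4·1+1·0 ≡ 1  ⇒  (a,b)_2 = -1.
v=11: a=11^2·(≡5), b=11^1·(≡9) mod 11; (5|11)=+1, (9|11)=+1; (−1)^{2·1·5}·(+1)^1·(+1)^2 = +1.
v=∞: 247 > 0 and -5434 < 0  ⇒  (a,b)_∞ = +1.
|Ram(247, -5434)| = 2, even; anisotropic at {2, 19}.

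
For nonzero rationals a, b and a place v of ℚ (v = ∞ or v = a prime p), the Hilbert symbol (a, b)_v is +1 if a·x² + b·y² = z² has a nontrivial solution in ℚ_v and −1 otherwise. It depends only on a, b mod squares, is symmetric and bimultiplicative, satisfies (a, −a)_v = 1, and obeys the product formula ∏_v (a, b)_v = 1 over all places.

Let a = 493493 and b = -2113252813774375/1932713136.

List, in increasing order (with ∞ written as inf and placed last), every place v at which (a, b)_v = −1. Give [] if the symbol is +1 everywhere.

Mod squares: a ≡ 493493, b ≡ -442221. Check v ∈ {∞, 2, 3, 5, 7, 11, 13, 17, 19, 23, 29, 31}.
v=17: a=17^1·(≡10), b=17^-1·(≡5) mod 17; (10|17)=-1, (5|17)=-1; (−1)^{1·-1·8}·(-1)^-1·(-1)^1 = +1.
v=13: a=13^1·(≡1), b=13^3·(≡12) mod 13; (1|13)=+1, (12|13)=+1; (−1)^{1·3·6}·(+1)^3·(+1)^1 = +1.
v=2: v_2(a)=0, v_2(b)=-4; units ≡ 5, 3 (mod 8); ε·ε+αω+βω = 0·1+0·1+-4·1 ≡ 0  ⇒  (a,b)_2 = +1.
v=23: a=23^0·(≡5), b=23^1·(≡6) mod 23; (5|23)=-1, (6|23)=+1; (−1)^{0·1·11}·(-1)^1·(+1)^0 = -1.
v=5: a=5^0·(≡3), b=5^4·(≡1) mod 5; (3|5)=-1, (1|5)=+1; (−1)^{0·4·2}·(-1)^4·(+1)^0 = +1.
v=29: a=29^1·(≡23), b=29^1·(≡22) mod 29; (23|29)=+1, (22|29)=+1; (−1)^{1·1·14}·(+1)^1·(+1)^1 = +1.
v=19: a=19^0·(≡6), b=19^-2·(≡11) mod 19; (6|19)=+1, (11|19)=+1; (−1)^{0·-2·9}·(+1)^-2·(+1)^0 = +1.
v=3: a=3^0·(≡2), b=3^-9·(≡1) mod 3; (2|3)=-1, (1|3)=+1; (−1)^{0·-9·1}·(-1)^-9·(+1)^0 = -1.
v=7: a=7^1·(≡2), b=7^4·(≡2) mod 7; (2|7)=+1, (2|7)=+1; (−1)^{1·4·3}·(+1)^4·(+1)^1 = +1.
v=∞: 493493 > 0 and -442221 < 0  ⇒  (a,b)_∞ = +1.
v=11: a=11^1·(≡5), b=11^0·(≡1) mod 11; (5|11)=+1, (1|11)=+1; (−1)^{1·0·5}·(+1)^0·(+1)^1 = +1.
v=31: a=31^0·(≡4), b=31^2·(≡16) mod 31; (4|31)=+1, (16|31)=+1; (−1)^{0·2·15}·(+1)^2·(+1)^0 = +1.
Ram(493493, -442221) = {3, 23}; no ℚ_3-point on the conic.

[3, 23]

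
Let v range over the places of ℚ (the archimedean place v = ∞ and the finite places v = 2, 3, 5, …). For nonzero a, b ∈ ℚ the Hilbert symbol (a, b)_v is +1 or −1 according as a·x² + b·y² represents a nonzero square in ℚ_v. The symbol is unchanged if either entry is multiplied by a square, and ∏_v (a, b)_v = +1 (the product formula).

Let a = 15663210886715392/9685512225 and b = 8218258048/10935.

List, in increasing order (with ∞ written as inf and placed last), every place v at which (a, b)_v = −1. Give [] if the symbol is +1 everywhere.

(a, b) ≡ (22, 6630) mod (ℚ^×)²; places V = {2, 3, 5, 7, 11, 13, 17, ∞}.
(a,b)_7: α=6, u≡2; β=4, v≡2 (mod 7); (2|7)=+1, (2|7)=+1; sign (−1)^0·+1^4·+1^6 = +1.
(a,b)_∞: sgn(22)=+, sgn(6630)=+, so +1.
(a,b)_5: α=-2, u≡3; β=-1, v≡4 (mod 5); (3|5)=-1, (4|5)=+1; sign (−1)^0·-1^-1·+1^-2 = -1.
(a,b)_17: α=2, u≡12; β=1, v≡13 (mod 17); (12|17)=-1, (13|17)=+1; sign (−1)^0·-1^1·+1^2 = -1.
(a,b)_3: α=-18, u≡1; β=-7, v≡2 (mod 3); (1|3)=+1, (2|3)=-1; sign (−1)^0·+1^-7·-1^-18 = +1.
(a,b)_11: α=3, u≡2; β=2, v≡10 (mod 11); (2|11)=-1, (10|11)=-1; sign (−1)^0·-1^2·-1^3 = -1.
(a,b)_2: α=11, β=7; u≡3, v≡3 (mod 8); ε(u)ε(v)=1·1, αω(v)=11·1, βω(u)=7·1; sum ≡ 1  ⇒  -1.
(a,b)_13: α=2, u≡1; β=1, v≡12 (mod 13); (1|13)=+1, (12|13)=+1; sign (−1)^0·+1^1·+1^2 = +1.
Ram(22, 6630) = {2, 5, 11, 17}; no ℚ_2-point on the conic.

[2, 5, 11, 17]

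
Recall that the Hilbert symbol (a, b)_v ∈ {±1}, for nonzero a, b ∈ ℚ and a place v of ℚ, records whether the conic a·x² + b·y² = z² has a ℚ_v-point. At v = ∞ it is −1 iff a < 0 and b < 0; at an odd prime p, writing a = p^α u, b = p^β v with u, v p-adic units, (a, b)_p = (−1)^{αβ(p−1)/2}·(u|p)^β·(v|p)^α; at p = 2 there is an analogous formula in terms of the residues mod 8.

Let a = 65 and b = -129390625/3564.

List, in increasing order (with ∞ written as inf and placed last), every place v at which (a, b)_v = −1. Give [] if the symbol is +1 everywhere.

(a, b) ≡ (65, -11) mod (ℚ^×)²; places V = {2, 3, 5, 7, 11, 13, ∞}.
(a,b)_11: α=0, u≡10; β=-1, v≡2 (mod 11); (10|11)=-1, (2|11)=-1; sign (−1)^0·-1^-1·-1^0 = -1.
(a,b)_7: α=0, u≡2; β=2, v≡6 (mod 7); (2|7)=+1, (6|7)=-1; sign (−1)^0·+1^2·-1^0 = +1.
(a,b)_5: α=1, u≡3; β=6, v≡1 (mod 5); (3|5)=-1, (1|5)=+1; sign (−1)^0·-1^6·+1^1 = +1.
(a,b)_13: α=1, u≡5; β=2, v≡5 (mod 13); (5|13)=-1, (5|13)=-1; sign (−1)^0·-1^2·-1^1 = -1.
(a,b)_∞: sgn(65)=+, sgn(-11)=−, so +1.
(a,b)_3: α=0, u≡2; β=-4, v≡1 (mod 3); (2|3)=-1, (1|3)=+1; sign (−1)^0·-1^-4·+1^0 = +1.
(a,b)_2: α=0, β=-2; u≡1, v≡5 (mod 8); ε(u)ε(v)=0·0, αω(v)=0·1, βω(u)=-2·0; sum ≡ 0  ⇒  +1.
(65, -11 / ℚ) ramifies at {11, 13}: a division algebra.

[11, 13]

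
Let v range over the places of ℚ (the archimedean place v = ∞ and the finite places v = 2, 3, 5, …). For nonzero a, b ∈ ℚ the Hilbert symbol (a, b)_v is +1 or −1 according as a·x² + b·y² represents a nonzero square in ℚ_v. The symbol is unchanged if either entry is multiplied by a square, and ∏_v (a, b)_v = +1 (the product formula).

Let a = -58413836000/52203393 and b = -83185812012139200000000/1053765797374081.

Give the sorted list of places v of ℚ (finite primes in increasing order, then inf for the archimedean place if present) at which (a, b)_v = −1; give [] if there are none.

[2, 5, 23, inf]

Mod squares: a ≡ -170430, b ≡ -3. Check v ∈ {∞, 2, 3, 5, 7, 11, 13, 17, 19, 23, 29}.
v=2: v_2(a)=5, v_2(b)=12; units ≡ 1, 5 (mod 8); ε·ε+αω+βω = 0·0+5·1+12·0 ≡ 1  ⇒  (a,b)_2 = -1.
v=19: a=19^-1·(≡4), b=19^0·(≡7) mod 19; (4|19)=+1, (7|19)=+1; (−1)^{-1·0·9}·(+1)^0·(+1)^-1 = +1.
v=7: a=7^0·(≡3), b=7^2·(≡1) mod 7; (3|7)=-1, (1|7)=+1; (−1)^{0·2·3}·(-1)^2·(+1)^0 = +1.
v=11: a=11^-2·(≡4), b=11^-6·(≡8) mod 11; (4|11)=+1, (8|11)=-1; (−1)^{-2·-6·5}·(+1)^-6·(-1)^-2 = +1.
v=5: a=5^3·(≡4), b=5^8·(≡3) mod 5; (4|5)=+1, (3|5)=-1; (−1)^{3·8·2}·(+1)^8·(-1)^3 = -1.
v=17: a=17^2·(≡6), b=17^2·(≡14) mod 17; (6|17)=-1, (14|17)=-1; (−1)^{2·2·8}·(-1)^2·(-1)^2 = +1.
v=13: a=13^3·(≡2), b=13^4·(≡12) mod 13; (2|13)=-1, (12|13)=+1; (−1)^{3·4·6}·(-1)^4·(+1)^3 = +1.
v=3: a=3^-3·(≡1), b=3^5·(≡2) mod 3; (1|3)=+1, (2|3)=-1; (−1)^{-3·5·1}·(+1)^5·(-1)^-3 = +1.
v=29: a=29^-2·(≡27), b=29^-6·(≡8) mod 29; (27|29)=-1, (8|29)=-1; (−1)^{-2·-6·14}·(-1)^-6·(-1)^-2 = +1.
v=∞: -170430 < 0 and -3 < 0  ⇒  (a,b)_∞ = -1.
v=23: a=23^1·(≡17), b=23^2·(≡10) mod 23; (17|23)=-1, (10|23)=-1; (−1)^{1·2·11}·(-1)^2·(-1)^1 = -1.
Ram(-170430, -3) = {2, 5, 23, ∞}; no ℚ_2-point on the conic.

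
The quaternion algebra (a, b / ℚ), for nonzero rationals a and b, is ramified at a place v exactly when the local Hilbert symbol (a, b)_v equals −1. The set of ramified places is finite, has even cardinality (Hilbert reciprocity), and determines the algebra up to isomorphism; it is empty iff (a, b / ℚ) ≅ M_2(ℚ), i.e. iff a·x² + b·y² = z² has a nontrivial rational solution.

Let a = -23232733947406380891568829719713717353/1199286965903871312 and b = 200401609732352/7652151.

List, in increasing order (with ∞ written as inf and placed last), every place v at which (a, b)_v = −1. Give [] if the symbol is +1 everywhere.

[2, 37]

(a, b) ≡ (-1087541, 46764263) mod (ℚ^×)²; places V = {2, 3, 7, 11, 13, 17, 19, 23, 31, 37, 43, ∞}.
(a,b)_2: α=-4, β=8; u≡3, v≡7 (mod 8); ε(u)ε(v)=1·1, αω(v)=-4·0, βω(u)=8·1; sum ≡ 1  ⇒  -1.
(a,b)_11: α=2, u≡8; β=0, v≡6 (mod 11); (8|11)=-1, (6|11)=-1; sign (−1)^0·-1^0·-1^2 = +1.
(a,b)_∞: sgn(-1087541)=−, sgn(46764263)=+, so +1.
(a,b)_7: α=5, u≡4; β=3, v≡3 (mod 7); (4|7)=+1, (3|7)=-1; sign (−1)^1·+1^3·-1^5 = +1.
(a,b)_19: α=9, u≡15; β=3, v≡4 (mod 19); (15|19)=-1, (4|19)=+1; sign (−1)^1·-1^3·+1^9 = +1.
(a,b)_17: α=3, u≡4; β=1, v≡16 (mod 17); (4|17)=+1, (16|17)=+1; sign (−1)^0·+1^1·+1^3 = +1.
(a,b)_13: α=-5, u≡6; β=-3, v≡11 (mod 13); (6|13)=-1, (11|13)=-1; sign (−1)^0·-1^-3·-1^-5 = +1.
(a,b)_31: α=2, u≡4; β=0, v≡4 (mod 31); (4|31)=+1, (4|31)=+1; sign (−1)^0·+1^0·+1^2 = +1.
(a,b)_23: α=6, u≡11; β=2, v≡21 (mod 23); (11|23)=-1, (21|23)=-1; sign (−1)^0·-1^2·-1^6 = +1.
(a,b)_37: α=3, u≡8; β=1, v≡25 (mod 37); (8|37)=-1, (25|37)=+1; sign (−1)^0·-1^1·+1^3 = -1.
(a,b)_43: α=-4, u≡6; β=-1, v≡19 (mod 43); (6|43)=+1, (19|43)=-1; sign (−1)^0·+1^-1·-1^-4 = +1.
(a,b)_3: α=-10, u≡1; β=-4, v≡2 (mod 3); (1|3)=+1, (2|3)=-1; sign (−1)^0·+1^-4·-1^-10 = +1.
Ram(-1087541, 46764263) = {2, 37}; no ℚ_2-point on the conic.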